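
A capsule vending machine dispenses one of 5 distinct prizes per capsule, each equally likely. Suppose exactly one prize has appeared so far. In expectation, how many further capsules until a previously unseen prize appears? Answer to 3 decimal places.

1.250

Each capsule yields a new prize with probability (5-1)/5 = 4/5, so the wait is geometric with mean 5/4.
E = 5/4 = 1.2500.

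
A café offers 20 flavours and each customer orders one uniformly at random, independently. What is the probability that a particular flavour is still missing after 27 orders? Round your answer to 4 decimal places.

0.2503

On each order the fixed flavour fails to appear with probability 19/20.
P(still missing after 27) = (19/20)^27 = 0.25034.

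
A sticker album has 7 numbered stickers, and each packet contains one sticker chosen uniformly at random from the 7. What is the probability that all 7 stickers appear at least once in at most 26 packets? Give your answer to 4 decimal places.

0.8761

Let A_i be the event that sticker i is missing after 26 packets. By inclusion–exclusion on the A_i,
P(all seen) = Σ_{j=0}^{7} (-1)^j C(7,j)((7-j)/7)^26
= 1.00000 - 0.12720 + 0.00333 - 0.00002 + 0.00000 - 0.00000 + 0.00000 - 0.00000
= 0.87612.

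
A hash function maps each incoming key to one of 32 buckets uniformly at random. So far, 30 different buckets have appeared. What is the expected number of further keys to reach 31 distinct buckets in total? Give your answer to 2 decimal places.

With k distinct buckets already seen, the next new one takes an expected 32/(32-k) keys.
Only the k = 30 term is needed: E = 32/2 = 16.000.

16.00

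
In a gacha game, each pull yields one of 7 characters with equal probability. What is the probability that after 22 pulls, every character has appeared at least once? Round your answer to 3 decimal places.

By inclusion–exclusion over which characters are missing,
P(all seen) = Σ_{j=0}^{7} (-1)^j C(7,j)((7-j)/7)^22
= 1.0000 - 0.2357 + 0.0128 - 0.0002 + 0.0000 - 0.0000 + 0.0000 - 0.0000
= 0.7770.

0.777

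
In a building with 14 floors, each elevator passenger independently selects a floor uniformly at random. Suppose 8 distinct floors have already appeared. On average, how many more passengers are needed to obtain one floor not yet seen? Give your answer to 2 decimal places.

Each passenger yields a new floor with probability (14-8)/14 = 6/14, so the wait is geometric with mean 14/6.
E = 14/6 = 2.333.

2.33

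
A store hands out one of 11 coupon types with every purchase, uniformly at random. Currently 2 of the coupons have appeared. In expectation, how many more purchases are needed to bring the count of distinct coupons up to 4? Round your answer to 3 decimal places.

The wait to go from k to k+1 distinct coupons is geometric with mean 11/(11-k).
Sum over k = 2,...,3: E = 11/9 + 11/8 = 2.5972.

2.597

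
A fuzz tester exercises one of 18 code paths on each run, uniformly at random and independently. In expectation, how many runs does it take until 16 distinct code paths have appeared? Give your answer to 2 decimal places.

35.91

With k distinct code paths already seen, the next new one arrives after an expected 18/(18-k) runs.
Sum over k = 0,...,15: E = 18/18 + 18/17 + 18/16 + ... + 18/4 + 18/3 = 35.912.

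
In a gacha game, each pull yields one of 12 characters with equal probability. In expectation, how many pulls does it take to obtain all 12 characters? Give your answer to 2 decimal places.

Split into phases: going from k distinct to k+1 distinct takes on average 12/(12-k) pulls.
E[T] = 12/12 + 12/11 + 12/10 + ... + 12/2 + 12/1 = 12·H_{12}.
H_{12} = 3.103, so E[T] = 37.239.

37.24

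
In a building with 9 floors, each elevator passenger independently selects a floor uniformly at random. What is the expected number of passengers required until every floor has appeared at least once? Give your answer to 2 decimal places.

Split into phases: going from k distinct to k+1 distinct takes on average 9/(9-k) passengers.
E[T] = 9/9 + 9/8 + 9/7 + ... + 9/2 + 9/1 = 9·H_{9}.
H_{9} = 2.829, so E[T] = 25.461.

25.46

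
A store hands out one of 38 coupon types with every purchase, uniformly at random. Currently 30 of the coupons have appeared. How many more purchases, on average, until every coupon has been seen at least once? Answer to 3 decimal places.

With k distinct coupons already seen, the next new one takes an expected 38/(38-k) purchases.
Sum over k = 30,...,37: E = 38/8 + 38/7 + 38/6 + ... + 38/2 + 38/1 = 103.2786.

103.279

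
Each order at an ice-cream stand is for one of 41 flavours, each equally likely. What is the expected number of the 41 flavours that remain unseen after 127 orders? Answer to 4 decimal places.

1.7818

For each flavour, P(unseen after 127) = (40/41)^127 = 0.04346.
By linearity of expectation, E[unseen] = 41·(40/41)^127 = 1.78178.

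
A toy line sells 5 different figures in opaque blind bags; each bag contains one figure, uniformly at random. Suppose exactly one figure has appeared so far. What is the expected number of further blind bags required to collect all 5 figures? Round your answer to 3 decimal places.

10.417

The wait to go from k to k+1 distinct figures is geometric with mean 5/(5-k).
Sum over k = 1,...,4: E = 5/4 + 5/3 + 5/2 + 5/1 = 10.4167.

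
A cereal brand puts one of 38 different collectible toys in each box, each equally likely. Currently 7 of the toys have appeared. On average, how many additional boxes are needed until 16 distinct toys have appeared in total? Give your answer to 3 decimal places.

From k distinct to k+1 distinct takes on average 38/(38-k) boxes.
Sum over k = 7,...,15: E = 38/31 + 38/30 + 38/29 + ... + 38/24 + 38/23 = 12.7844.

12.784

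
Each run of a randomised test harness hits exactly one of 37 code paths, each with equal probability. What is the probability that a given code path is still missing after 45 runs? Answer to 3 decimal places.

0.291

On each run the fixed code path fails to appear with probability 36/37.
P(still missing after 45) = (36/37)^45 = 0.2914.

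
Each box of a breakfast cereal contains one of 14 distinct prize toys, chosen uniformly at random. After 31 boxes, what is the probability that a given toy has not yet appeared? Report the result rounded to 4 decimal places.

On each box the fixed toy fails to appear with probability 13/14.
P(still missing after 31) = (13/14)^31 = 0.10053.

0.1005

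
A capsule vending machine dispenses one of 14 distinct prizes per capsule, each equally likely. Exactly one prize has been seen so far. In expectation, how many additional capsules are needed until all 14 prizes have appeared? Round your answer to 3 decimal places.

44.522

The wait to go from k to k+1 distinct prizes is geometric with mean 14/(14-k).
Sum over k = 1,...,13: E = 14/13 + 14/12 + 14/11 + ... + 14/2 + 14/1 = 44.5219.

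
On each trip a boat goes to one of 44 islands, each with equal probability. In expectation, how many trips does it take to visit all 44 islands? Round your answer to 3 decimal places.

The wait to go from k to k+1 distinct islands is geometric with mean 44/(44-k).
E[T] = 44/44 + 44/43 + 44/42 + ... + 44/2 + 44/1 = 44·H_{44}.
H_{44} = 4.3727, so E[T] = 192.3999.

192.400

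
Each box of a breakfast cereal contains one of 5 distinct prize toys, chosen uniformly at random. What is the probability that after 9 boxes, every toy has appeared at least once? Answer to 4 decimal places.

Let A_i be the event that toy i is missing after 9 boxes. By inclusion–exclusion on the A_i,
P(all seen) = Σ_{j=0}^{5} (-1)^j C(5,j)((5-j)/5)^9
= 1.00000 - 0.67109 + 0.10078 - 0.00262 + 0.00000 - 0.00000
= 0.42707.

0.4271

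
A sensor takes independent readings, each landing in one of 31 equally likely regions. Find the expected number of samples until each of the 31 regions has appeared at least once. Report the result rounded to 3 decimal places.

The wait to go from k to k+1 distinct regions is geometric with mean 31/(31-k).
E[T] = 31/31 + 31/30 + 31/29 + ... + 31/2 + 31/1 = 31·H_{31}.
H_{31} = 4.0272, so E[T] = 124.8446.

124.845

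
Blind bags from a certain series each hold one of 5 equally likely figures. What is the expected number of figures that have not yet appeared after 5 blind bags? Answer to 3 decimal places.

For each figure, P(unseen after 5) = (4/5)^5 = 0.3277.
By linearity of expectation, E[unseen] = 5·(4/5)^5 = 1.6384.

1.638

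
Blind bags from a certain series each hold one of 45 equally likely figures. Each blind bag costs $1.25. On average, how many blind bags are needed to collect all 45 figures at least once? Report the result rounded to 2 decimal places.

197.77

The wait to go from k to k+1 distinct figures is geometric with mean 45/(45-k).
E[T] = 45/45 + 45/44 + 45/43 + ... + 45/2 + 45/1 = 45·H_{45}.
H_{45} = 4.395, so E[T] = 197.773.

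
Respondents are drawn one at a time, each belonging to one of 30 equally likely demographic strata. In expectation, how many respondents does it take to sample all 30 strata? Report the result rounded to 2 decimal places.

Split into phases: going from k distinct to k+1 distinct takes on average 30/(30-k) respondents.
E[T] = 30/30 + 30/29 + 30/28 + ... + 30/2 + 30/1 = 30·H_{30}.
H_{30} = 3.995, so E[T] = 119.850.

119.85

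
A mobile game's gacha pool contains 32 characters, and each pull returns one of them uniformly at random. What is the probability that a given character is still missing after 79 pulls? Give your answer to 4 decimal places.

0.0814

Each pull misses the fixed character with probability (32-1)/32 = 31/32, independently.
P(still missing after 79) = (31/32)^79 = 0.08142.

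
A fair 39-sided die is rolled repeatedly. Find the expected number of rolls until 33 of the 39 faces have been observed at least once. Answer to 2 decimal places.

With k distinct faces already seen, the next new one arrives after an expected 39/(39-k) rolls.
Sum over k = 0,...,32: E = 39/39 + 39/38 + 39/37 + ... + 39/8 + 39/7 = 70.338.

70.34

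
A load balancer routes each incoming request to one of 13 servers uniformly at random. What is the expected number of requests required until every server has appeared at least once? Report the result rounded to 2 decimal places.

41.34

After k distinct servers have appeared, the next request gives a new one with probability (13-k)/13, so the expected wait for the (k+1)-th is 13/(13-k).
E[T] = 13/13 + 13/12 + 13/11 + ... + 13/2 + 13/1 = 13·H_{13}.
H_{13} = 3.180, so E[T] = 41.342.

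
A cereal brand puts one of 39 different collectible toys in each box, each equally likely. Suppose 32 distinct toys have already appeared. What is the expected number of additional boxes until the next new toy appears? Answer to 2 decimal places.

Each box yields a new toy with probability (39-32)/39 = 7/39, so the wait is geometric with mean 39/7.
E = 39/7 = 5.571.

5.57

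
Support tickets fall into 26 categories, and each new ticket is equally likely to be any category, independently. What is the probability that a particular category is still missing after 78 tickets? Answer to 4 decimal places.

0.0469

Each ticket misses the fixed category with probability (26-1)/26 = 25/26, independently.
P(still missing after 78) = (25/26)^78 = 0.04692.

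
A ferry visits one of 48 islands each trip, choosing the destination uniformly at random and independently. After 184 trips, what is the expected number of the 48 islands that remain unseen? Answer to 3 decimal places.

For each island, P(unseen after 184) = (47/48)^184 = 0.0208.
By linearity of expectation, E[unseen] = 48·(47/48)^184 = 0.9974.

0.997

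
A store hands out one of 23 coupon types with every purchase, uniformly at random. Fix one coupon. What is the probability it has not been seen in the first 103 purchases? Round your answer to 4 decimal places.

0.0103

On each purchase the fixed coupon fails to appear with probability 22/23.
P(still missing after 103) = (22/23)^103 = 0.01027.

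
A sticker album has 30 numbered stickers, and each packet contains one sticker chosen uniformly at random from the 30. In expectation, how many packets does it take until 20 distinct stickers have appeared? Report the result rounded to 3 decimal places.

31.981

Going from k to k+1 distinct takes a geometric number of packets with mean 30/(30-k).
Sum over k = 0,...,19: E = 30/30 + 30/29 + 30/28 + ... + 30/12 + 30/11 = 31.9806.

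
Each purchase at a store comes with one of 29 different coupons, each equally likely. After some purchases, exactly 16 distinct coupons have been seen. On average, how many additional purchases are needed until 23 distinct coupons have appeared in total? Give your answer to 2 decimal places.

With k distinct coupons already seen, the next new one takes an expected 29/(29-k) purchases.
Sum over k = 16,...,22: E = 29/13 + 29/12 + 29/11 + ... + 29/8 + 29/7 = 21.174.

21.17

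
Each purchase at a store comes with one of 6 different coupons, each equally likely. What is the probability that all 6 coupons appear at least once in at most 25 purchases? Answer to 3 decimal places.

Let A_i be the event that coupon i is missing after 25 purchases. By inclusion–exclusion on the A_i,
P(all seen) = Σ_{j=0}^{6} (-1)^j C(6,j)((6-j)/6)^25
= 1.0000 - 0.0629 + 0.0006 - 0.0000 + 0.0000 - 0.0000 + 0.0000
= 0.9377.

0.938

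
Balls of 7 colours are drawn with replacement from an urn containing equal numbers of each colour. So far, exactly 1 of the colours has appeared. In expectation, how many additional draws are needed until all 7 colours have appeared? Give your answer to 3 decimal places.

The wait to go from k to k+1 distinct colours is geometric with mean 7/(7-k).
Sum over k = 1,...,6: E = 7/6 + 7/5 + 7/4 + 7/3 + 7/2 + 7/1 = 17.1500.

17.150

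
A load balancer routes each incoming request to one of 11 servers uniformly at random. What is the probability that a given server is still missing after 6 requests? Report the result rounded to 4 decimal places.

0.5645

On each request the fixed server fails to appear with probability 10/11.
P(still missing after 6) = (10/11)^6 = 0.56447.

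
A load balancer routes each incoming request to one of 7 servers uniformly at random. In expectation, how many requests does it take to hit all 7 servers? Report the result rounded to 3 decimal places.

18.150

The wait to go from k to k+1 distinct servers is geometric with mean 7/(7-k).
E[T] = 7/7 + 7/6 + 7/5 + ... + 7/2 + 7/1 = 7·H_{7}.
H_{7} = 2.5929, so E[T] = 18.1500.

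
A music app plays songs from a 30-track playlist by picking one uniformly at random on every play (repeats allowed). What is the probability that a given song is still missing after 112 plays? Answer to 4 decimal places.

0.0224

Each play misses the fixed song with probability (30-1)/30 = 29/30, independently.
P(still missing after 112) = (29/30)^112 = 0.02244.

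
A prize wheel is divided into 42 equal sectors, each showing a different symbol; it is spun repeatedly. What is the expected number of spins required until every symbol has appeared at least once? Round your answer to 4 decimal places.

After k distinct symbols have appeared, the next spin gives a new one with probability (42-k)/42, so the expected wait for the (k+1)-th is 42/(42-k).
E[T] = 42/42 + 42/41 + 42/40 + ... + 42/2 + 42/1 = 42·H_{42}.
H_{42} = 4.32674, so E[T] = 181.72320.

181.7232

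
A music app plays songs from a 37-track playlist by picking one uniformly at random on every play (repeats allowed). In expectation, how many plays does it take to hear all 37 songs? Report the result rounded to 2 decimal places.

155.46

After k distinct songs have appeared, the next play gives a new one with probability (37-k)/37, so the expected wait for the (k+1)-th is 37/(37-k).
E[T] = 37/37 + 37/36 + 37/35 + ... + 37/2 + 37/1 = 37·H_{37}.
H_{37} = 4.202, so E[T] = 155.459.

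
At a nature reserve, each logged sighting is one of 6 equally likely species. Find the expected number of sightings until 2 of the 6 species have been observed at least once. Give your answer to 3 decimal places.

2.200

Going from k to k+1 distinct takes a geometric number of sightings with mean 6/(6-k).
Sum over k = 0,...,1: E = 6/6 + 6/5 = 2.2000.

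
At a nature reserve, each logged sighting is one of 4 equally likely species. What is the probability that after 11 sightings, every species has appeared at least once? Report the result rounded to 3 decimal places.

0.834

Let A_i be the event that species i is missing after 11 sightings. By inclusion–exclusion on the A_i,
P(all seen) = Σ_{j=0}^{4} (-1)^j C(4,j)((4-j)/4)^11
= 1.0000 - 0.1689 + 0.0029 - 0.0000 + 0.0000
= 0.8340.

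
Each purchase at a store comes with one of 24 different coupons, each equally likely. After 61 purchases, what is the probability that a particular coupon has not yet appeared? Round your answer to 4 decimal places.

Each purchase misses the fixed coupon with probability (24-1)/24 = 23/24, independently.
P(still missing after 61) = (23/24)^61 = 0.07456.

0.0746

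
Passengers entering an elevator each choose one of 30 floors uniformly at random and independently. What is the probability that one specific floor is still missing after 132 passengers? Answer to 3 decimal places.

0.011

Each passenger misses the fixed floor with probability (30-1)/30 = 29/30, independently.
P(still missing after 132) = (29/30)^132 = 0.0114.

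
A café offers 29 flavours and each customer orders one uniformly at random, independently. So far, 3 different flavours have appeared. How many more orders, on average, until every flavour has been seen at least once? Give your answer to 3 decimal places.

From k distinct to k+1 distinct takes on average 29/(29-k) orders.
Sum over k = 3,...,28: E = 29/26 + 29/25 + 29/24 + ... + 29/2 + 29/1 = 111.7782.

111.778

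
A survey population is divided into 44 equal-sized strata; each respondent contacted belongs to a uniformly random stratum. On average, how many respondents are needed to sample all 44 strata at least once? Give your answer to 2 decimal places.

192.40

The wait to go from k to k+1 distinct strata is geometric with mean 44/(44-k).
E[T] = 44/44 + 44/43 + 44/42 + ... + 44/2 + 44/1 = 44·H_{44}.
H_{44} = 4.373, so E[T] = 192.400.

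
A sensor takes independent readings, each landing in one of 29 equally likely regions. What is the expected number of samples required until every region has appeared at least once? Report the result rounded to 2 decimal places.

After k distinct regions have appeared, the next sample gives a new one with probability (29-k)/29, so the expected wait for the (k+1)-th is 29/(29-k).
E[T] = 29/29 + 29/28 + 29/27 + ... + 29/2 + 29/1 = 29·H_{29}.
H_{29} = 3.962, so E[T] = 114.888.

114.89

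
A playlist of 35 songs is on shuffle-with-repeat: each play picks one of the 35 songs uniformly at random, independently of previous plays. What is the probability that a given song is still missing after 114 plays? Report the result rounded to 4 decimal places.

0.0367

On each play the fixed song fails to appear with probability 34/35.
P(still missing after 114) = (34/35)^114 = 0.03671.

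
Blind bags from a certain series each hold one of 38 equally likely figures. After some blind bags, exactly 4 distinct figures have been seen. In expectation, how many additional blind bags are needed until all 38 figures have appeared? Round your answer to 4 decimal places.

From k distinct to k+1 distinct takes on average 38/(38-k) blind bags.
Sum over k = 4,...,37: E = 38/34 + 38/33 + 38/32 + ... + 38/2 + 38/1 = 156.49198.

156.4920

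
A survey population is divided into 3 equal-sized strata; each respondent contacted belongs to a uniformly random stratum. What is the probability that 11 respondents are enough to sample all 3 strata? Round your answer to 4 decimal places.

By inclusion–exclusion over which strata are missing,
P(all seen) = Σ_{j=0}^{3} (-1)^j C(3,j)((3-j)/3)^11
= 1.00000 - 0.03468 + 0.00002 - 0.00000
= 0.96533.

0.9653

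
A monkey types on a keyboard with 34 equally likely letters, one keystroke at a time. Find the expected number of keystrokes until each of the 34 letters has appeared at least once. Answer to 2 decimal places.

The wait to go from k to k+1 distinct letters is geometric with mean 34/(34-k).
E[T] = 34/34 + 34/33 + 34/32 + ... + 34/2 + 34/1 = 34·H_{34}.
H_{34} = 4.118, so E[T] = 140.019.

140.02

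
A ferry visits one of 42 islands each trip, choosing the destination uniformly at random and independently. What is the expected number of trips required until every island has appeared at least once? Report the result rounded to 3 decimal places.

Split into phases: going from k distinct to k+1 distinct takes on average 42/(42-k) trips.
E[T] = 42/42 + 42/41 + 42/40 + ... + 42/2 + 42/1 = 42·H_{42}.
H_{42} = 4.3267, so E[T] = 181.7232.

181.723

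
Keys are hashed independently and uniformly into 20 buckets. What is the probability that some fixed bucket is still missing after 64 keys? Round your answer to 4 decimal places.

0.0375

Each key misses the fixed bucket with probability (20-1)/20 = 19/20, independently.
P(still missing after 64) = (19/20)^64 = 0.03752.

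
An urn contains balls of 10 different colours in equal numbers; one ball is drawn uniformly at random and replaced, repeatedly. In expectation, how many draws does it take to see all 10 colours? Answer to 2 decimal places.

29.29

Split into phases: going from k distinct to k+1 distinct takes on average 10/(10-k) draws.
E[T] = 10/10 + 10/9 + 10/8 + ... + 10/2 + 10/1 = 10·H_{10}.
H_{10} = 2.929, so E[T] = 29.290.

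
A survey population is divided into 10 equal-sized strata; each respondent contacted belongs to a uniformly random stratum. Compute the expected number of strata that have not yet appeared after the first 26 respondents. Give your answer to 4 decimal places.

0.6461

For each stratum, P(unseen after 26) = (9/10)^26 = 0.06461.
By linearity of expectation, E[unseen] = 10·(9/10)^26 = 0.64611.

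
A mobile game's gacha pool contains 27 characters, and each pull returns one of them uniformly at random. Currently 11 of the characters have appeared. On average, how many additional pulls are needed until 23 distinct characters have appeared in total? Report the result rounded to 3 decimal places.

35.030

With k distinct characters already seen, the next new one takes an expected 27/(27-k) pulls.
Sum over k = 11,...,22: E = 27/16 + 27/15 + 27/14 + ... + 27/6 + 27/5 = 35.0297.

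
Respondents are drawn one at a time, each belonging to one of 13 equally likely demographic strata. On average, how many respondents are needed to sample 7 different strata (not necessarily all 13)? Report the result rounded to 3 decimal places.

With k distinct strata already seen, the next new one arrives after an expected 13/(13-k) respondents.
Sum over k = 0,...,6: E = 13/13 + 13/12 + 13/11 + ... + 13/8 + 13/7 = 9.4917.

9.492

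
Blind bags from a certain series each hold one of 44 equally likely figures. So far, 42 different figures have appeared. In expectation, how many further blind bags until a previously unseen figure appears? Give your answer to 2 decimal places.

The number of blind bags until the next new figure is geometric with success probability 2/44, so its mean is 44/2.
E = 44/2 = 22.000.

22.00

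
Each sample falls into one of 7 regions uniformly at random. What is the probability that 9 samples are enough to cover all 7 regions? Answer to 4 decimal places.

By inclusion–exclusion over which regions are missing,
P(all seen) = Σ_{j=0}^{7} (-1)^j C(7,j)((7-j)/7)^9
= 1.00000 - 1.74814 + 1.01641 - 0.22737 + 0.01707 - 0.00027 + 0.00000 - 0.00000
= 0.05770.

0.0577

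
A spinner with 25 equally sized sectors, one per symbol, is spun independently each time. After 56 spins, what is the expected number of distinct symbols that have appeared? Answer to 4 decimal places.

22.4583

For each symbol, P(seen in 56 spins) = 1 - (24/25)^56 = 0.89833.
By linearity of expectation, E[distinct seen] = 25·(1 - (24/25)^56) = 22.45827.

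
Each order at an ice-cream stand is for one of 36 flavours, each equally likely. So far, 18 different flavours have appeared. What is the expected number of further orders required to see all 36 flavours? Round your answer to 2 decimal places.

With k distinct flavours already seen, the next new one takes an expected 36/(36-k) orders.
Sum over k = 18,...,35: E = 36/18 + 36/17 + 36/16 + ... + 36/2 + 36/1 = 125.824.

125.82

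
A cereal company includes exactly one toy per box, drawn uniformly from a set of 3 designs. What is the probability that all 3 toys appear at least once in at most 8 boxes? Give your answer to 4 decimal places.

Let A_i be the event that toy i is missing after 8 boxes. By inclusion–exclusion on the A_i,
P(all seen) = Σ_{j=0}^{3} (-1)^j C(3,j)((3-j)/3)^8
= 1.00000 - 0.11706 + 0.00046 - 0.00000
= 0.88340.

0.8834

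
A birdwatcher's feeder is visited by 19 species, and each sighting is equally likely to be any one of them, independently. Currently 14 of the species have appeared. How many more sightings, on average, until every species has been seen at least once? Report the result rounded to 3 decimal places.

43.383

With k distinct species already seen, the next new one takes an expected 19/(19-k) sightings.
Sum over k = 14,...,18: E = 19/5 + 19/4 + 19/3 + 19/2 + 19/1 = 43.3833.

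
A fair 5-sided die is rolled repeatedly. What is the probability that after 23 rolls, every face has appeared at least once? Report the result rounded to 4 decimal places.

Let A_i be the event that face i is missing after 23 rolls. By inclusion–exclusion on the A_i,
P(all seen) = Σ_{j=0}^{5} (-1)^j C(5,j)((5-j)/5)^23
= 1.00000 - 0.02951 + 0.00008 - 0.00000 + 0.00000 - 0.00000
= 0.97056.

0.9706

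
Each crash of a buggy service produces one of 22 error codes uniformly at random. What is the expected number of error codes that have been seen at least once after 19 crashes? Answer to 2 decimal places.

For each error code, P(seen in 19 crashes) = 1 - (21/22)^19 = 0.587.
By linearity of expectation, E[distinct seen] = 22·(1 - (21/22)^19) = 12.910.

12.91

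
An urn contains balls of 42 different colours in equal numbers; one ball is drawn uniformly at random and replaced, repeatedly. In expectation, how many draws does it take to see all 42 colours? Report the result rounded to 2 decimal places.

The wait to go from k to k+1 distinct colours is geometric with mean 42/(42-k).
E[T] = 42/42 + 42/41 + 42/40 + ... + 42/2 + 42/1 = 42·H_{42}.
H_{42} = 4.327, so E[T] = 181.723.

181.72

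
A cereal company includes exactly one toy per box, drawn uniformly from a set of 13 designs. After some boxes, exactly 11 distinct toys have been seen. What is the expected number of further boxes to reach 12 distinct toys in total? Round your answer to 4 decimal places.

6.5000

From k distinct to k+1 distinct takes on average 13/(13-k) boxes.
Only the k = 11 term is needed: E = 13/2 = 6.50000.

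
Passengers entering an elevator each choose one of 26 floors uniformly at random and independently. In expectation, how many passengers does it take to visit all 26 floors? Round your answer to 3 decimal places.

100.215

The wait to go from k to k+1 distinct floors is geometric with mean 26/(26-k).
E[T] = 26/26 + 26/25 + 26/24 + ... + 26/2 + 26/1 = 26·H_{26}.
H_{26} = 3.8544, so E[T] = 100.2149.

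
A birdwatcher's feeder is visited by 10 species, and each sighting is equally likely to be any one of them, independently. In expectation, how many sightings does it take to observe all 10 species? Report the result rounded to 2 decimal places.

After k distinct species have appeared, the next sighting gives a new one with probability (10-k)/10, so the expected wait for the (k+1)-th is 10/(10-k).
E[T] = 10/10 + 10/9 + 10/8 + ... + 10/2 + 10/1 = 10·H_{10}.
H_{10} = 2.929, so E[T] = 29.290.

29.29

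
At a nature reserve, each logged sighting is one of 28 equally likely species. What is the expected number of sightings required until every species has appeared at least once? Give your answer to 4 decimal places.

After k distinct species have appeared, the next sighting gives a new one with probability (28-k)/28, so the expected wait for the (k+1)-th is 28/(28-k).
E[T] = 28/28 + 28/27 + 28/26 + ... + 28/2 + 28/1 = 28·H_{28}.
H_{28} = 3.92717, so E[T] = 109.96079.

109.9608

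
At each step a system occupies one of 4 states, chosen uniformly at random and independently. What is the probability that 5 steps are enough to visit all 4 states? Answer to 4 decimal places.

0.2344

Let A_i be the event that state i is missing after 5 steps. By inclusion–exclusion on the A_i,
P(all seen) = Σ_{j=0}^{4} (-1)^j C(4,j)((4-j)/4)^5
= 1.00000 - 0.94922 + 0.18750 - 0.00391 + 0.00000
= 0.23438.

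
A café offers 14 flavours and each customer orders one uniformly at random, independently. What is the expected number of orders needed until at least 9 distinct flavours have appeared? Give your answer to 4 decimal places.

13.5552

With k distinct flavours already seen, the next new one arrives after an expected 14/(14-k) orders.
Sum over k = 0,...,8: E = 14/14 + 14/13 + 14/12 + ... + 14/7 + 14/6 = 13.55521.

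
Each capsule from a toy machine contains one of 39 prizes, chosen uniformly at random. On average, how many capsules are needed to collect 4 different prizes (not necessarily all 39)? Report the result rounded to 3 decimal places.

4.164

Going from k to k+1 distinct takes a geometric number of capsules with mean 39/(39-k).
Sum over k = 0,...,3: E = 39/39 + 39/38 + 39/37 + 39/36 = 4.1637.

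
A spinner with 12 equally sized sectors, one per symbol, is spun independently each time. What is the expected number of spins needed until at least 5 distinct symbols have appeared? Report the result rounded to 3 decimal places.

6.124

With k distinct symbols already seen, the next new one arrives after an expected 12/(12-k) spins.
Sum over k = 0,...,4: E = 12/12 + 12/11 + 12/10 + 12/9 + 12/8 = 6.1242.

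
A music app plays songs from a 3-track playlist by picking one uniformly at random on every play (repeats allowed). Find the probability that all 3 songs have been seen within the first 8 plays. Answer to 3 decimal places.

By inclusion–exclusion over which songs are missing,
P(all seen) = Σ_{j=0}^{3} (-1)^j C(3,j)((3-j)/3)^8
= 1.0000 - 0.1171 + 0.0005 - 0.0000
= 0.8834.

0.883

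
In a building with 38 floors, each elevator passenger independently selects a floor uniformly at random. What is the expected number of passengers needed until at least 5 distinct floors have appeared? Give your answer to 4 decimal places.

Going from k to k+1 distinct takes a geometric number of passengers with mean 38/(38-k).
Sum over k = 0,...,4: E = 38/38 + 38/37 + 38/36 + 38/35 + 38/34 = 5.28594.

5.2859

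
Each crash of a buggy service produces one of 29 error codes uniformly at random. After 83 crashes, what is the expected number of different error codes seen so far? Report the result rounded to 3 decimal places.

27.424

For each error code, P(seen in 83 crashes) = 1 - (28/29)^83 = 0.9457.
By linearity of expectation, E[distinct seen] = 29·(1 - (28/29)^83) = 27.4243.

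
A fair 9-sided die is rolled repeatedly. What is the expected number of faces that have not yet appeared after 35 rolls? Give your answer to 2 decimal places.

0.15

For each face, P(unseen after 35) = (8/9)^35 = 0.016.
By linearity of expectation, E[unseen] = 9·(8/9)^35 = 0.146.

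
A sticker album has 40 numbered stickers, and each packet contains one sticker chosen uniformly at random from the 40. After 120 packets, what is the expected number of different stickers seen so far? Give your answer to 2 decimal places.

38.08

For each sticker, P(seen in 120 packets) = 1 - (39/40)^120 = 0.952.
By linearity of expectation, E[distinct seen] = 40·(1 - (39/40)^120) = 38.083.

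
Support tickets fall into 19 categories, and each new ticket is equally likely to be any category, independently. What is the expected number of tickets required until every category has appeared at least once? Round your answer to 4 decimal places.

67.4071

The wait to go from k to k+1 distinct categories is geometric with mean 19/(19-k).
E[T] = 19/19 + 19/18 + 19/17 + ... + 19/2 + 19/1 = 19·H_{19}.
H_{19} = 3.54774, so E[T] = 67.40705.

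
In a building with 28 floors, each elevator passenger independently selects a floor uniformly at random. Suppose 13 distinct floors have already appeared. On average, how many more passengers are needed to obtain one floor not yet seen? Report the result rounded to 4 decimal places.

1.8667

Each passenger yields a new floor with probability (28-13)/28 = 15/28, so the wait is geometric with mean 28/15.
E = 28/15 = 1.86667.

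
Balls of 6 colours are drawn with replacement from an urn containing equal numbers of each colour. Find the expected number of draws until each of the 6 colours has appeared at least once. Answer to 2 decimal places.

14.70

Split into phases: going from k distinct to k+1 distinct takes on average 6/(6-k) draws.
E[T] = 6/6 + 6/5 + 6/4 + 6/3 + 6/2 + 6/1 = 6·H_{6}.
H_{6} = 2.450, so E[T] = 14.700.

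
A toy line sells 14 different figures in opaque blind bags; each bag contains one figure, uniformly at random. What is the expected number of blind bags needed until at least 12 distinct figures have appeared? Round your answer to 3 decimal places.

24.522

Going from k to k+1 distinct takes a geometric number of blind bags with mean 14/(14-k).
Sum over k = 0,...,11: E = 14/14 + 14/13 + 14/12 + ... + 14/4 + 14/3 = 24.5219.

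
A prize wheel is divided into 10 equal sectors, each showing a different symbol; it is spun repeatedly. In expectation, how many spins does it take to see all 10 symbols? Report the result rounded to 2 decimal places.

29.29

After k distinct symbols have appeared, the next spin gives a new one with probability (10-k)/10, so the expected wait for the (k+1)-th is 10/(10-k).
E[T] = 10/10 + 10/9 + 10/8 + ... + 10/2 + 10/1 = 10·H_{10}.
H_{10} = 2.929, so E[T] = 29.290.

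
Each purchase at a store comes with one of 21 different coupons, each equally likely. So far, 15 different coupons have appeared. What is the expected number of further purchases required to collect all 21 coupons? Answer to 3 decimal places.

With k distinct coupons already seen, the next new one takes an expected 21/(21-k) purchases.
Sum over k = 15,...,20: E = 21/6 + 21/5 + 21/4 + 21/3 + 21/2 + 21/1 = 51.4500.

51.450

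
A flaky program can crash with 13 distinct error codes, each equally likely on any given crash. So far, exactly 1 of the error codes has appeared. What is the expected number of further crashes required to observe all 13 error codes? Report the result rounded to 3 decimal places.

With k distinct error codes already seen, the next new one takes an expected 13/(13-k) crashes.
Sum over k = 1,...,12: E = 13/12 + 13/11 + 13/10 + ... + 13/2 + 13/1 = 40.3417.

40.342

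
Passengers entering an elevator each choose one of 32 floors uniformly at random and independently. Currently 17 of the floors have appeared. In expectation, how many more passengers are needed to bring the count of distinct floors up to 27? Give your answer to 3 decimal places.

From k distinct to k+1 distinct takes on average 32/(32-k) passengers.
Sum over k = 17,...,26: E = 32/15 + 32/14 + 32/13 + ... + 32/7 + 32/6 = 33.1167.

33.117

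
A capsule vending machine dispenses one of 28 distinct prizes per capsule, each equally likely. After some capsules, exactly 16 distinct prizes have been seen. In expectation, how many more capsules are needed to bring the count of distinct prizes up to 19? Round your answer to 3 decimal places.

From k distinct to k+1 distinct takes on average 28/(28-k) capsules.
Sum over k = 16,...,18: E = 28/12 + 28/11 + 28/10 = 7.6788.

7.679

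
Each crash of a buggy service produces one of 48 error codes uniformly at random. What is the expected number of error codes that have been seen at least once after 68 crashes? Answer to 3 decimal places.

For each error code, P(seen in 68 crashes) = 1 - (47/48)^68 = 0.7611.
By linearity of expectation, E[distinct seen] = 48·(1 - (47/48)^68) = 36.5319.

36.532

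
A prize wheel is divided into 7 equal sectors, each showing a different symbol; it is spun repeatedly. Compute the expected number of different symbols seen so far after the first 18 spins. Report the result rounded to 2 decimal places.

For each symbol, P(seen in 18 spins) = 1 - (6/7)^18 = 0.938.
By linearity of expectation, E[distinct seen] = 7·(1 - (6/7)^18) = 6.563.

6.56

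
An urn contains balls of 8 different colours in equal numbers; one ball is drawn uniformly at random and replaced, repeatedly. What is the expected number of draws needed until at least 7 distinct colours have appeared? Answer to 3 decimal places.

13.743

With k distinct colours already seen, the next new one arrives after an expected 8/(8-k) draws.
Sum over k = 0,...,6: E = 8/8 + 8/7 + 8/6 + ... + 8/3 + 8/2 = 13.7429.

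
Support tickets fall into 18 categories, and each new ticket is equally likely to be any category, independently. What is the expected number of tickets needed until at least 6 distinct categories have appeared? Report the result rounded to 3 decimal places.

7.054

Going from k to k+1 distinct takes a geometric number of tickets with mean 18/(18-k).
Sum over k = 0,...,5: E = 18/18 + 18/17 + 18/16 + 18/15 + 18/14 + 18/13 = 7.0542.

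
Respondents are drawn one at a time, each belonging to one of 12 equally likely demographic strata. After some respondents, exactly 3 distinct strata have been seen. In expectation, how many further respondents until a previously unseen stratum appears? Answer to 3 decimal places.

The number of respondents until the next new stratum is geometric with success probability 9/12, so its mean is 12/9.
E = 12/9 = 1.3333.

1.333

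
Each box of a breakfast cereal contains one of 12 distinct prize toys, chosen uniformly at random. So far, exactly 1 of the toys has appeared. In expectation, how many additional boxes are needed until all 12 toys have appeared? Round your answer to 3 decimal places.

36.239

With k distinct toys already seen, the next new one takes an expected 12/(12-k) boxes.
Sum over k = 1,...,11: E = 12/11 + 12/10 + 12/9 + ... + 12/2 + 12/1 = 36.2385.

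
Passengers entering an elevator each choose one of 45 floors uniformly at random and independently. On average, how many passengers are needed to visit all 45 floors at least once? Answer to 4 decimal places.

After k distinct floors have appeared, the next passenger gives a new one with probability (45-k)/45, so the expected wait for the (k+1)-th is 45/(45-k).
E[T] = 45/45 + 45/44 + 45/43 + ... + 45/2 + 45/1 = 45·H_{45}.
H_{45} = 4.39495, so E[T] = 197.77267.

197.7727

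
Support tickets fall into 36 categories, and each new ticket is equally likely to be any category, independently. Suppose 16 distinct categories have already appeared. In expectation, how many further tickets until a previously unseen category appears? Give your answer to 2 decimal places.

Each ticket yields a new category with probability (36-16)/36 = 20/36, so the wait is geometric with mean 36/20.
E = 36/20 = 1.800.

1.80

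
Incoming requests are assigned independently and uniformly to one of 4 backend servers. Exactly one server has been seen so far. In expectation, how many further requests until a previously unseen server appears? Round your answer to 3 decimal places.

The number of requests until the next new server is geometric with success probability 3/4, so its mean is 4/3.
E = 4/3 = 1.3333.

1.333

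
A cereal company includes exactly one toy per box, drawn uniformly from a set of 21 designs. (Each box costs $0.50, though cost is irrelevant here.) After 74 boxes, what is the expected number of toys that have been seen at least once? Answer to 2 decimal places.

20.43

For each toy, P(seen in 74 boxes) = 1 - (20/21)^74 = 0.973.
By linearity of expectation, E[distinct seen] = 21·(1 - (20/21)^74) = 20.432.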